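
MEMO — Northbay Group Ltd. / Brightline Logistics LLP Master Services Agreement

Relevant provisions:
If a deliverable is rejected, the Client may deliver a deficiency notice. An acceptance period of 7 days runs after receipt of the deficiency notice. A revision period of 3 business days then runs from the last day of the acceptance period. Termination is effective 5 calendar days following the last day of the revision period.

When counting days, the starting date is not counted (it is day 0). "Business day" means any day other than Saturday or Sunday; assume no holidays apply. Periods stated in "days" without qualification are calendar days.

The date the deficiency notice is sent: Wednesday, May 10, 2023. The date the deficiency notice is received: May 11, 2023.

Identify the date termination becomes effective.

May 28, 2023

The last day of the acceptance period: May 11, 2023 + 7 days = May 18, 2023.
From Thursday, May 18, 2023, 3 business days (May 19, May 22, May 23, skipping weekends) brings us to Tuesday, May 23, 2023, which is the last day of the revision period.
The date termination becomes effective: 5 calendar days after May 23, 2023 is May 28, 2023.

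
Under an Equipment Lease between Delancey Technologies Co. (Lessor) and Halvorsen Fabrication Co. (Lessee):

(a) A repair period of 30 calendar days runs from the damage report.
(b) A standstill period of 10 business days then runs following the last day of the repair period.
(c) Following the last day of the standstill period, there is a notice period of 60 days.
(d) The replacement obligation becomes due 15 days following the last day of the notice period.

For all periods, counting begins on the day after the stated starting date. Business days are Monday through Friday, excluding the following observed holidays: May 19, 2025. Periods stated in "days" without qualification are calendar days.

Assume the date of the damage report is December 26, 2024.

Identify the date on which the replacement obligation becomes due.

Adding 30 calendar days to December 26, 2024 gives January 25, 2025, which is the last day of the repair period.
From Saturday, January 25, 2025, 10 business days (Jan 27, Jan 28, Jan 29, Jan 30, Jan 31, Feb 3, Feb 4, Feb 5, Feb 6, Feb 7, skipping weekends) brings us to Friday, February 7, 2025, which is the last day of the standstill period.
The last day of the notice period: February 7, 2025 + 60 days = April 8, 2025.
The date on which the replacement obligation becomes due: April 8, 2025 + 15 days = April 23, 2025.

April 23, 2025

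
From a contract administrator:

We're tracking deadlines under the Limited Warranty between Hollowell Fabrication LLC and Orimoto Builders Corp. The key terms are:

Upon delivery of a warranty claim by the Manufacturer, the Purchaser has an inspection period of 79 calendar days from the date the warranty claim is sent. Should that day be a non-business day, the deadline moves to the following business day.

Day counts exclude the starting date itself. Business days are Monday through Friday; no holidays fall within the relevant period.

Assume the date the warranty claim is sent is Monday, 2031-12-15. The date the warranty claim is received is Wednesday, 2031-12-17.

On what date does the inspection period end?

The last day of the inspection period: 79 calendar days after 2031-12-15 is 2032-03-03. 2032-03-03 is a Wednesday, so no roll-forward applies.

2032-03-03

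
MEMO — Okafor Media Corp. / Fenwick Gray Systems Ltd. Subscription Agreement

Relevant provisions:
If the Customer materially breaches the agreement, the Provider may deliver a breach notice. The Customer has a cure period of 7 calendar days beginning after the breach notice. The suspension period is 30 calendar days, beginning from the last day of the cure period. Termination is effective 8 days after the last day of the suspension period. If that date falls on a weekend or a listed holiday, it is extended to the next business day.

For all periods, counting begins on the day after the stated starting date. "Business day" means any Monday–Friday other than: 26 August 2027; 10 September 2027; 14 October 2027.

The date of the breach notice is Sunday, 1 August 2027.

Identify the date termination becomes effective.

15 September 2027

The last day of the cure period: 7 calendar days after 1 August 2027 is 8 August 2027.
The last day of the suspension period: 8 August 2027 + 30 days = 7 September 2027.
The date termination becomes effective: 7 September 2027 + 8 days = 15 September 2027. 15 September 2027 is a Wednesday and is not a listed holiday, so no roll-forward applies.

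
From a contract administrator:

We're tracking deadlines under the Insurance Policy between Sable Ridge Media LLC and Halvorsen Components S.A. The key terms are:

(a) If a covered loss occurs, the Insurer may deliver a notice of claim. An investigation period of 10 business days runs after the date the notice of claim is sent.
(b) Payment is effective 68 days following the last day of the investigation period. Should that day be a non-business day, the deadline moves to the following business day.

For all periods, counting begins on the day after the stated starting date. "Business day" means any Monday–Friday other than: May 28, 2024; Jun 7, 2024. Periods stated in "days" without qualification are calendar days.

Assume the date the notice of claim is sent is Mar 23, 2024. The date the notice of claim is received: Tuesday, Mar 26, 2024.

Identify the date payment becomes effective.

The last day of the investigation period: 10 business days after Saturday, Mar 23, 2024, skipping weekends — Mar 25, Mar 26, Mar 27, Mar 28, Mar 29, Apr 1, Apr 2, Apr 3, Apr 4, Apr 5 — lands on Friday, Apr 5, 2024.
Adding 68 calendar days to Apr 5, 2024 gives Jun 12, 2024, which is the date payment becomes effective. Jun 12, 2024 is a Wednesday and is not a listed holiday, so no roll-forward applies.

Jun 12, 2024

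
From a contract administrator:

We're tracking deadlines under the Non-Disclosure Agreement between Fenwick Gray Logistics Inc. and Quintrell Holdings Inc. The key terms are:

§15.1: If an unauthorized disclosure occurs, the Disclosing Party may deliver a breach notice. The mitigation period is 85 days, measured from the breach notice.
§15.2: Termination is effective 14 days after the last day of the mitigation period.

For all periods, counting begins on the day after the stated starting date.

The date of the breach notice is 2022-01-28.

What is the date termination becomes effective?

The last day of the mitigation period: 2022-01-28 + 85 days = 2022-04-23.
Adding 14 calendar days to 2022-04-23 gives 2022-05-07, which is the date termination becomes effective.

2022-05-07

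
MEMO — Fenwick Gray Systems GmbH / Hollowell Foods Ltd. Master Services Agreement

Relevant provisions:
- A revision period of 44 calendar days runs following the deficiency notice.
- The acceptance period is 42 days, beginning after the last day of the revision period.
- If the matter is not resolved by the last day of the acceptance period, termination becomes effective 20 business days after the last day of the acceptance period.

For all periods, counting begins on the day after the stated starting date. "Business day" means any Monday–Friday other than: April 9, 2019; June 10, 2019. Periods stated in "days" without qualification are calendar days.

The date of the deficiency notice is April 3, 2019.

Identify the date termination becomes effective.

July 26, 2019

The last day of the revision period: April 3, 2019 + 44 days = May 17, 2019.
The last day of the acceptance period: 42 calendar days after May 17, 2019 is June 28, 2019.
From Friday, June 28, 2019, 20 business days (Jul 1, Jul 2, Jul 3, Jul 4, …, Jul 24, Jul 25, Jul 26, skipping weekends) brings us to Friday, July 26, 2019, which is the date termination becomes effective.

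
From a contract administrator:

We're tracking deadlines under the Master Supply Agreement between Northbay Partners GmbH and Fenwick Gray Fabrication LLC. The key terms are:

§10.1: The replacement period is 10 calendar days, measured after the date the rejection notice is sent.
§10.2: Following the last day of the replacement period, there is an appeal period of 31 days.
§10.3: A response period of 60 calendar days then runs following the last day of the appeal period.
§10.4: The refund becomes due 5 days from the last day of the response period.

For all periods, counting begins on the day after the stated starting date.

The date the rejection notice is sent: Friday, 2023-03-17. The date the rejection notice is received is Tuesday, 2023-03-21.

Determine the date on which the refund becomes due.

2023-07-01

The last day of the replacement period: 2023-03-17 + 10 days = 2023-03-27.
The last day of the appeal period: 2023-03-27 + 31 days = 2023-04-27.
Adding 60 calendar days to 2023-04-27 gives 2023-06-26, which is the last day of the response period.
The date on which the refund becomes due: 5 calendar days after 2023-06-26 is 2023-07-01.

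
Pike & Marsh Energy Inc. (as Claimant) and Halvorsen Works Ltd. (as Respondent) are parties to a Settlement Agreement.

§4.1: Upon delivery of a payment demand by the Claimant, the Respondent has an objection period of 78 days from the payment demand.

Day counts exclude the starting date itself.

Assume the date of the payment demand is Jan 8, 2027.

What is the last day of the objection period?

Mar 27, 2027

The last day of the objection period: Jan 8, 2027 + 78 days = Mar 27, 2027.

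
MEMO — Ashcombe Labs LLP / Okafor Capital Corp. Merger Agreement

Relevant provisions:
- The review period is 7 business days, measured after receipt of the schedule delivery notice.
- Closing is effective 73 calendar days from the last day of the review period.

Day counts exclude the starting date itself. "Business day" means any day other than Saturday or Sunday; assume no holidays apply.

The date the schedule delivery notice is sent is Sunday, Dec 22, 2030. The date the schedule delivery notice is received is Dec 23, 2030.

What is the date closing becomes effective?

Mar 15, 2031

From Monday, Dec 23, 2030, 7 business days (Dec 24, Dec 25, Dec 26, Dec 27, Dec 30, Dec 31, Jan 1, skipping weekends) brings us to Wednesday, Jan 1, 2031, which is the last day of the review period.
The date closing becomes effective: 73 calendar days after Jan 1, 2031 is Mar 15, 2031.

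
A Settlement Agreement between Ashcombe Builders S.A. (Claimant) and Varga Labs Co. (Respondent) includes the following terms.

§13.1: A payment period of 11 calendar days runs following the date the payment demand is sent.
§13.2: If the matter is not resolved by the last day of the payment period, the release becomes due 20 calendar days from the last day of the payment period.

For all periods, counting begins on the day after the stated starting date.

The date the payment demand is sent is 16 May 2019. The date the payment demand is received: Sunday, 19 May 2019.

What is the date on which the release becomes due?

The last day of the payment period: 16 May 2019 + 11 days = 27 May 2019.
Adding 20 calendar days to 27 May 2019 gives 16 June 2019, which is the date on which the release becomes due.

16 June 2019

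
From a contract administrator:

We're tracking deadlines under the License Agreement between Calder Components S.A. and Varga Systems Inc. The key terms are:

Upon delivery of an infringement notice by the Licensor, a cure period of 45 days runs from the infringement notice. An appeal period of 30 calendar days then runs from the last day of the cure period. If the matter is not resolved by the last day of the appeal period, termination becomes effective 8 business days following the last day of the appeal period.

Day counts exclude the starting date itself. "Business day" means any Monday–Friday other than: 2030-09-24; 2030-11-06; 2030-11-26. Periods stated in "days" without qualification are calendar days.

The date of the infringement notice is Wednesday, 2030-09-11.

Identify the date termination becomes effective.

2030-12-06

Adding 45 calendar days to 2030-09-11 gives 2030-10-26, which is the last day of the cure period.
The last day of the appeal period: 30 calendar days after 2030-10-26 is 2030-11-25.
The date termination becomes effective: 8 business days after Monday, 2030-11-25, skipping weekends and the listed holiday on Nov 26 — Nov 27, Nov 28, Nov 29, Dec 2, Dec 3, Dec 4, Dec 5, Dec 6 — lands on Friday, 2030-12-06.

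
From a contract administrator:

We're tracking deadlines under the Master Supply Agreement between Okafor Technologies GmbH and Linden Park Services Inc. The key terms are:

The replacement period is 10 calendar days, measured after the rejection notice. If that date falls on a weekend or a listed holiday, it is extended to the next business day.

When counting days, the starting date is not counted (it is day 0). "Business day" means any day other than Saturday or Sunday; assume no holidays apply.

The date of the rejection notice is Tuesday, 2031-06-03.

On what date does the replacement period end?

The last day of the replacement period: 10 calendar days after 2031-06-03 is 2031-06-13. 2031-06-13 is a Friday, so no roll-forward applies.

2031-06-13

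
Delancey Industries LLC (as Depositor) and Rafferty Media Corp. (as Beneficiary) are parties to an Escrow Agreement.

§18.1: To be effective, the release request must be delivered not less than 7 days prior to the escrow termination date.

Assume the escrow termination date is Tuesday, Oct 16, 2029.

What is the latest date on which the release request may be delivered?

Counting back 7 calendar days from Oct 16, 2029 gives Oct 9, 2029.

Oct 9, 2029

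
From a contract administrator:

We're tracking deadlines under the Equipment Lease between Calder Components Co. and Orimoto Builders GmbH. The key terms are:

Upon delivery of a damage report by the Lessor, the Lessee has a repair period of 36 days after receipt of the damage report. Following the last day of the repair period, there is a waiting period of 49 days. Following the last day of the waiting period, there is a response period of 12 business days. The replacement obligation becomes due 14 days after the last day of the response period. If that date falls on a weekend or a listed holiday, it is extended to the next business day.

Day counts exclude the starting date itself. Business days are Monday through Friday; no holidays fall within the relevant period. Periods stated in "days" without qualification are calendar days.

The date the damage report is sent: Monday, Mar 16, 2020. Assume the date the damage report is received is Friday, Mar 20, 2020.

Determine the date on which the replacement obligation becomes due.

The last day of the repair period: Mar 20, 2020 + 36 days = Apr 25, 2020.
The last day of the waiting period: 49 calendar days after Apr 25, 2020 is Jun 13, 2020.
From Saturday, Jun 13, 2020, 12 business days (Jun 15, Jun 16, Jun 17, Jun 18, …, Jun 26, Jun 29, Jun 30, skipping weekends) brings us to Tuesday, Jun 30, 2020, which is the last day of the response period.
The date on which the replacement obligation becomes due: Jun 30, 2020 + 14 days = Jul 14, 2020. Jul 14, 2020 is a Tuesday, so no roll-forward applies.

Jul 14, 2020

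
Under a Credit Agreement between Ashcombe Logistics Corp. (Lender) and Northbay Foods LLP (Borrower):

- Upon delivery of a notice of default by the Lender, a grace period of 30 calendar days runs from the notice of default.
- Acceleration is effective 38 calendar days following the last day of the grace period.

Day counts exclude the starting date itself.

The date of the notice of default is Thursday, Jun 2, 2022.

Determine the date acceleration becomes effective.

Aug 9, 2022

Adding 30 calendar days to Jun 2, 2022 gives Jul 2, 2022, which is the last day of the grace period.
The date acceleration becomes effective: 38 calendar days after Jul 2, 2022 is Aug 9, 2022.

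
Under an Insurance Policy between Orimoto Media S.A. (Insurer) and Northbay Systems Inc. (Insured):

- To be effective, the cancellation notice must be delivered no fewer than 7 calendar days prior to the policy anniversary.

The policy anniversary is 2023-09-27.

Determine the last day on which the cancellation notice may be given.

2023-09-27 minus 7 days is 2023-09-20.

2023-09-20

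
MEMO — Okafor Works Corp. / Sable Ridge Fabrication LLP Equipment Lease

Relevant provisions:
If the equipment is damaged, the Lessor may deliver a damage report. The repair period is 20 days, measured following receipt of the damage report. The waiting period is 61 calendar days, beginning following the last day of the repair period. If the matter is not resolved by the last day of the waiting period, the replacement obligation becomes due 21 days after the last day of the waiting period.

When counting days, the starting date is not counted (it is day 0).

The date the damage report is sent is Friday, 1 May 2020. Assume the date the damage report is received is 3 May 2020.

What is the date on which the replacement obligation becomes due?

13 August 2020

The last day of the repair period: 20 calendar days after 3 May 2020 is 23 May 2020.
The last day of the waiting period: 61 calendar days after 23 May 2020 is 23 July 2020.
The date on which the replacement obligation becomes due: 21 calendar days after 23 July 2020 is 13 August 2020.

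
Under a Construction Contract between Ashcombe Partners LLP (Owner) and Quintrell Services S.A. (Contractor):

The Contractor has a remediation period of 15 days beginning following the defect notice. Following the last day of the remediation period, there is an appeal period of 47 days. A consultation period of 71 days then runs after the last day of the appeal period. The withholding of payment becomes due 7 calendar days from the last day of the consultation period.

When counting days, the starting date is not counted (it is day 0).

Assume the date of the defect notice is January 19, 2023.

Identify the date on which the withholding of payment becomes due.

June 8, 2023

Adding 15 calendar days to January 19, 2023 gives February 3, 2023, which is the last day of the remediation period.
Adding 47 calendar days to February 3, 2023 gives March 22, 2023, which is the last day of the appeal period.
Adding 71 calendar days to March 22, 2023 gives June 1, 2023, which is the last day of the consultation period.
The date on which the withholding of payment becomes due: 7 calendar days after June 1, 2023 is June 8, 2023.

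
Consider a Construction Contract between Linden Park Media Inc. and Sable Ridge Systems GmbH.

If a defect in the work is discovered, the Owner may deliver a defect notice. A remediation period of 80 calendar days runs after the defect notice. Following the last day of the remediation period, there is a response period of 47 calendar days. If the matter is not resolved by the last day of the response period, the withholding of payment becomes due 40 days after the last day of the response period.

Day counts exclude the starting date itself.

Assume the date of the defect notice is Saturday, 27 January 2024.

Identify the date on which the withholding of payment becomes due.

12 July 2024

Adding 80 calendar days to 27 January 2024 gives 16 April 2024, which is the last day of the remediation period.
The last day of the response period: 16 April 2024 + 47 days = 2 June 2024.
Adding 40 calendar days to 2 June 2024 gives 12 July 2024, which is the date on which the withholding of payment becomes due.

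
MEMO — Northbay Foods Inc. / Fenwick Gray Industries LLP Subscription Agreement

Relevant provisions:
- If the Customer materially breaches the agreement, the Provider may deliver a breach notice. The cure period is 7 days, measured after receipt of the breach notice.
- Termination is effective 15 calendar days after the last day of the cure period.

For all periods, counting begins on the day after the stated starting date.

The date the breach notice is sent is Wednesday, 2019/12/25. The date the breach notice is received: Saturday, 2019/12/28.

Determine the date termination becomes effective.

Adding 7 calendar days to 2019/12/28 gives 2020/01/04, which is the last day of the cure period.
Adding 15 calendar days to 2020/01/04 gives 2020/01/19, which is the date termination becomes effective.

2020/01/19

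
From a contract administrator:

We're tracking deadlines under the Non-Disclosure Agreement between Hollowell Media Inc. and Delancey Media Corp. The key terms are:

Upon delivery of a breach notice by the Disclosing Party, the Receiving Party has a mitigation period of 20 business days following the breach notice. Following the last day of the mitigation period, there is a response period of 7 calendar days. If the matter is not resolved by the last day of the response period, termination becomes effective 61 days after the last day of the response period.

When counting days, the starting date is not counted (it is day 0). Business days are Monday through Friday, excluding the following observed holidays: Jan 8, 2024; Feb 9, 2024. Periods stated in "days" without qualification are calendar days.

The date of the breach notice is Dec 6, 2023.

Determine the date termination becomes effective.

The last day of the mitigation period: counting 20 business days from Wednesday, Dec 6, 2023 (Dec 7, Dec 8, Dec 11, Dec 12, …, Jan 1, Jan 2, Jan 3, skipping weekends) reaches Wednesday, Jan 3, 2024.
The last day of the response period: 7 calendar days after Jan 3, 2024 is Jan 10, 2024.
Adding 61 calendar days to Jan 10, 2024 gives Mar 11, 2024, which is the date termination becomes effective.

Mar 11, 2024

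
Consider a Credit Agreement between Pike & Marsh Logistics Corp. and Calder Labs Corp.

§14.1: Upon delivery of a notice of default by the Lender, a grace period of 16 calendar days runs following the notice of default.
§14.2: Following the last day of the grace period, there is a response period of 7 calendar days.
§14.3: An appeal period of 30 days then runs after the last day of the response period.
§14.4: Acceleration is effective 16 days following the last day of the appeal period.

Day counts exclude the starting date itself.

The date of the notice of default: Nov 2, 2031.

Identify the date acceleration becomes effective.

Jan 10, 2032

The last day of the grace period: Nov 2, 2031 + 16 days = Nov 18, 2031.
The last day of the response period: Nov 18, 2031 + 7 days = Nov 25, 2031.
The last day of the appeal period: Nov 25, 2031 + 30 days = Dec 25, 2031.
The date acceleration becomes effective: 16 calendar days after Dec 25, 2031 is Jan 10, 2032.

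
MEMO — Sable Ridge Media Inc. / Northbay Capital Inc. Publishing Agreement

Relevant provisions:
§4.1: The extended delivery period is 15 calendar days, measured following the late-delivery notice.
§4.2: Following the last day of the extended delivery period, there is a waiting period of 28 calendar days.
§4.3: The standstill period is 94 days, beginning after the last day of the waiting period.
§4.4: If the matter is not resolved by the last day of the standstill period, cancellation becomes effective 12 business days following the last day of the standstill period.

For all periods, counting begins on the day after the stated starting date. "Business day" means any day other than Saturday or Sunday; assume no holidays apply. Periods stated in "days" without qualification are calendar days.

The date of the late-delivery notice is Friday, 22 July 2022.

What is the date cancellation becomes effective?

Adding 15 calendar days to 22 July 2022 gives 6 August 2022, which is the last day of the extended delivery period.
The last day of the waiting period: 28 calendar days after 6 August 2022 is 3 September 2022.
The last day of the standstill period: 3 September 2022 + 94 days = 6 December 2022.
The date cancellation becomes effective: counting 12 business days from Tuesday, 6 December 2022 (Dec 7, Dec 8, Dec 9, Dec 12, …, Dec 20, Dec 21, Dec 22, skipping weekends) reaches Thursday, 22 December 2022.

22 December 2022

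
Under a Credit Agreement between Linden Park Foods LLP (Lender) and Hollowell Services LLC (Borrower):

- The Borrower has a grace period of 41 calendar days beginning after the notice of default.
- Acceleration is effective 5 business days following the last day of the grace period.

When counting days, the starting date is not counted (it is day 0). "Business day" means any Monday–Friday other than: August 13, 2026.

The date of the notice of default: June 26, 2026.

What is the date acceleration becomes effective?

The last day of the grace period: 41 calendar days after June 26, 2026 is August 6, 2026.
The date acceleration becomes effective: counting 5 business days from Thursday, August 6, 2026 (Aug 7, Aug 10, Aug 11, Aug 12, Aug 14, skipping weekends and the listed holiday on Aug 13) reaches Friday, August 14, 2026.

August 14, 2026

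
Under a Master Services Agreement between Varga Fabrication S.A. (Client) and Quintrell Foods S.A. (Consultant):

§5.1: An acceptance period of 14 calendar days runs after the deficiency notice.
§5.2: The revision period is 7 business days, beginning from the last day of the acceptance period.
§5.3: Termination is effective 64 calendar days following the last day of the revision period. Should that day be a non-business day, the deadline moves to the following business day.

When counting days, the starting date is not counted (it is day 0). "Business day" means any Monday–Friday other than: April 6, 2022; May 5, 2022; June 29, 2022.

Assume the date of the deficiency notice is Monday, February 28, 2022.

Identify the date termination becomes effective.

The last day of the acceptance period: February 28, 2022 + 14 days = March 14, 2022.
From Monday, March 14, 2022, 7 business days (Mar 15, Mar 16, Mar 17, Mar 18, Mar 21, Mar 22, Mar 23, skipping weekends) brings us to Wednesday, March 23, 2022, which is the last day of the revision period.
The date termination becomes effective: 64 calendar days after March 23, 2022 is May 26, 2022. May 26, 2022 is a Thursday and is not a listed holiday, so no roll-forward applies.

May 26, 2022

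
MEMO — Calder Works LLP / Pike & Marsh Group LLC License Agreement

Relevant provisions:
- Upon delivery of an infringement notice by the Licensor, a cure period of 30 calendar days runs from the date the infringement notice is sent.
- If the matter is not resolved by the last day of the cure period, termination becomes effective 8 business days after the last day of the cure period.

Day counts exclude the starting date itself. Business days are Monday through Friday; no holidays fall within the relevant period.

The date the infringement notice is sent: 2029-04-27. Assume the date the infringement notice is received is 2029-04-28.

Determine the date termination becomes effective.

The last day of the cure period: 2029-04-27 + 30 days = 2029-05-27.
The date termination becomes effective: 8 business days after Sunday, 2029-05-27, skipping weekends — May 28, May 29, May 30, May 31, Jun 1, Jun 4, Jun 5, Jun 6 — lands on Wednesday, 2029-06-06.

2029-06-06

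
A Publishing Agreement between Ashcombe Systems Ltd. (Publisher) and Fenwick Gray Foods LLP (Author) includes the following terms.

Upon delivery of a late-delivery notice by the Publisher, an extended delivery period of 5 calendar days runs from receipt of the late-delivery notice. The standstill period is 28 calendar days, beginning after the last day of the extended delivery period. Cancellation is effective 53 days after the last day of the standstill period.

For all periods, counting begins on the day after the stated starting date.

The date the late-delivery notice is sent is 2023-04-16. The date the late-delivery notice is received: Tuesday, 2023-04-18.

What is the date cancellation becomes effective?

Adding 5 calendar days to 2023-04-18 gives 2023-04-23, which is the last day of the extended delivery period.
The last day of the standstill period: 28 calendar days after 2023-04-23 is 2023-05-21.
Adding 53 calendar days to 2023-05-21 gives 2023-07-13, which is the date cancellation becomes effective.

2023-07-13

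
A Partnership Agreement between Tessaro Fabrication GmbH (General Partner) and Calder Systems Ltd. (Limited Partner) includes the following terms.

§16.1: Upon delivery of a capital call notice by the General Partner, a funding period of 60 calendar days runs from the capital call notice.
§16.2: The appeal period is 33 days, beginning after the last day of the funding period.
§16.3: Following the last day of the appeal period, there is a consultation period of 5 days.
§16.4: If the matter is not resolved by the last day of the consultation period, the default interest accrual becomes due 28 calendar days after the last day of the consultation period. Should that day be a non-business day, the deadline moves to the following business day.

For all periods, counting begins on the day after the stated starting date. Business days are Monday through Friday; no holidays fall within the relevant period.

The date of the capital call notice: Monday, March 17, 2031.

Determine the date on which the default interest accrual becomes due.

July 21, 2031

The last day of the funding period: 60 calendar days after March 17, 2031 is May 16, 2031.
The last day of the appeal period: May 16, 2031 + 33 days = June 18, 2031.
The last day of the consultation period: June 18, 2031 + 5 days = June 23, 2031.
The date on which the default interest accrual becomes due: 28 calendar days after June 23, 2031 is July 21, 2031. July 21, 2031 is a Monday, so no roll-forward applies.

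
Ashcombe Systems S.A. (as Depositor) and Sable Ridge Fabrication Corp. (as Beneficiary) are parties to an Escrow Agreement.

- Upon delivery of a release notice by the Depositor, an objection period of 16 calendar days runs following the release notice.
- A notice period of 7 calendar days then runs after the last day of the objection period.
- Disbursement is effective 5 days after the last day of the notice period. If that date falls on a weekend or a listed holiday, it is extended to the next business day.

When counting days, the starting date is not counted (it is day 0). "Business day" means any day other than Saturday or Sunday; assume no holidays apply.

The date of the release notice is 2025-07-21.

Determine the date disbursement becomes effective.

The last day of the objection period: 2025-07-21 + 16 days = 2025-08-06.
Adding 7 calendar days to 2025-08-06 gives 2025-08-13, which is the last day of the notice period.
The date disbursement becomes effective: 5 calendar days after 2025-08-13 is 2025-08-18. 2025-08-18 is a Monday, so no roll-forward applies.

2025-08-18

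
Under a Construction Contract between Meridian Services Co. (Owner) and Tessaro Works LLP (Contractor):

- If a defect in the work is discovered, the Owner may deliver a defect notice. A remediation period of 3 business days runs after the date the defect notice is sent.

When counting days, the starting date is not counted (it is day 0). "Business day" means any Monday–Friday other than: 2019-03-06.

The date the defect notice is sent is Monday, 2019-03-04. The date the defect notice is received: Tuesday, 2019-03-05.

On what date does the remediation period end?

2019-03-08

The last day of the remediation period: 3 business days after Monday, 2019-03-04, skipping weekends and the listed holiday on Mar 6 — Mar 5, Mar 7, Mar 8 — lands on Friday, 2019-03-08.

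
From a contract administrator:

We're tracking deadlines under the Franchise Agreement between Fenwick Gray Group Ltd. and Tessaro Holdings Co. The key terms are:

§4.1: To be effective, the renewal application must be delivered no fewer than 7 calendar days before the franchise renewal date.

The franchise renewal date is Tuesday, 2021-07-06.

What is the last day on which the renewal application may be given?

2021-06-29

Counting back 7 calendar days from 2021-07-06 gives 2021-06-29.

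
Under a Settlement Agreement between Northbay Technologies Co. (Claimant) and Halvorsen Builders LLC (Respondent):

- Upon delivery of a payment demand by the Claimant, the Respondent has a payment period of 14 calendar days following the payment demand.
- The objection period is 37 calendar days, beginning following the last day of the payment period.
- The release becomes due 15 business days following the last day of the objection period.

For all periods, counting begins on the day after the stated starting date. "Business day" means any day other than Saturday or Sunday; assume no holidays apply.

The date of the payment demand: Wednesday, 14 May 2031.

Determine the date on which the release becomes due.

The last day of the payment period: 14 May 2031 + 14 days = 28 May 2031.
Adding 37 calendar days to 28 May 2031 gives 4 July 2031, which is the last day of the objection period.
From Friday, 4 July 2031, 15 business days (Jul 7, Jul 8, Jul 9, Jul 10, …, Jul 23, Jul 24, Jul 25, skipping weekends) brings us to Friday, 25 July 2031, which is the date on which the release becomes due.

25 July 2031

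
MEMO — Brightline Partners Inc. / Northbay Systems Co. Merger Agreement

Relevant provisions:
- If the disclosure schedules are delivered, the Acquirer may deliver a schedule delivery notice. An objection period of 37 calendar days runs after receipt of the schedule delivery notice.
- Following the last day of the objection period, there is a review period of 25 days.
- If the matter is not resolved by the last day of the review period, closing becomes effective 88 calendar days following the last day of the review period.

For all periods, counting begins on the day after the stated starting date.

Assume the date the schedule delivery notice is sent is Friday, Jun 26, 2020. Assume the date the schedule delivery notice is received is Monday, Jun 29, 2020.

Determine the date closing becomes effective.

The last day of the objection period: 37 calendar days after Jun 29, 2020 is Aug 5, 2020.
Adding 25 calendar days to Aug 5, 2020 gives Aug 30, 2020, which is the last day of the review period.
The date closing becomes effective: Aug 30, 2020 + 88 days = Nov 26, 2020.

Nov 26, 2020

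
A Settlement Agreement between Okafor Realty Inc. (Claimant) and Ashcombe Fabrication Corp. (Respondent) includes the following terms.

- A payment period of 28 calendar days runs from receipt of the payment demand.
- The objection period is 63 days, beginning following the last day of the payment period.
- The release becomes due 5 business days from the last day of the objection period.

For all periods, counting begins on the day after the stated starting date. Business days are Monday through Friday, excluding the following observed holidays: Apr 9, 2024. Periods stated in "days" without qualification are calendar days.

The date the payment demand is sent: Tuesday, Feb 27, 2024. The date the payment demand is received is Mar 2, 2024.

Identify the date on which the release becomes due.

Jun 7, 2024

The last day of the payment period: 28 calendar days after Mar 2, 2024 is Mar 30, 2024.
Adding 63 calendar days to Mar 30, 2024 gives Jun 1, 2024, which is the last day of the objection period.
The date on which the release becomes due: counting 5 business days from Saturday, Jun 1, 2024 (Jun 3, Jun 4, Jun 5, Jun 6, Jun 7, skipping weekends) reaches Friday, Jun 7, 2024.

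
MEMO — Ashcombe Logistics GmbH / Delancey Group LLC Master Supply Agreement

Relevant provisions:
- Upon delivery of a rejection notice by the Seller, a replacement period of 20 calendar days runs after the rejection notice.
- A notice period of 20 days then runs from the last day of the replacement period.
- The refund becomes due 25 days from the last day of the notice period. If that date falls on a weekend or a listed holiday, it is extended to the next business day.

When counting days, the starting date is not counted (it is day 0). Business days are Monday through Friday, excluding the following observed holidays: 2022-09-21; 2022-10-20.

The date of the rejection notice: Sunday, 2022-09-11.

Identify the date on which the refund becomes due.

The last day of the replacement period: 2022-09-11 + 20 days = 2022-10-01.
Adding 20 calendar days to 2022-10-01 gives 2022-10-21, which is the last day of the notice period.
Adding 25 calendar days to 2022-10-21 gives 2022-11-15, which is the date on which the refund becomes due. 2022-11-15 is a Tuesday and is not a listed holiday, so no roll-forward applies.

2022-11-15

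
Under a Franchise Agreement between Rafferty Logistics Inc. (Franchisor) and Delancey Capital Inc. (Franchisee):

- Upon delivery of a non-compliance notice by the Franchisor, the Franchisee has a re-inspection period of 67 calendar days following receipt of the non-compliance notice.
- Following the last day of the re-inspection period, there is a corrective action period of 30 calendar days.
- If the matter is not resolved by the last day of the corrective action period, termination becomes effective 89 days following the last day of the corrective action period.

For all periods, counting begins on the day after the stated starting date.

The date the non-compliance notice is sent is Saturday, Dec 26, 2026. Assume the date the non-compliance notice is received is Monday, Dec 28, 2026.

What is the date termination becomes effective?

Jul 2, 2027

Adding 67 calendar days to Dec 28, 2026 gives Mar 5, 2027, which is the last day of the re-inspection period.
Adding 30 calendar days to Mar 5, 2027 gives Apr 4, 2027, which is the last day of the corrective action period.
The date termination becomes effective: Apr 4, 2027 + 89 days = Jul 2, 2027.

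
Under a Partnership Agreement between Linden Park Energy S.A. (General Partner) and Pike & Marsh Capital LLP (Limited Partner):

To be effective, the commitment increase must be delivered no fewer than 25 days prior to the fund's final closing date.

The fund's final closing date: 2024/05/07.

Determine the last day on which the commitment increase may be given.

Counting back 25 calendar days from 2024/05/07 gives 2024/04/12.

2024/04/12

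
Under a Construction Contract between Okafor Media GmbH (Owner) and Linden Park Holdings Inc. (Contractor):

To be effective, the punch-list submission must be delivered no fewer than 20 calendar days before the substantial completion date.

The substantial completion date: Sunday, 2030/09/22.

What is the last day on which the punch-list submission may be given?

2030/09/02

Counting back 20 calendar days from 2030/09/22 gives 2030/09/02.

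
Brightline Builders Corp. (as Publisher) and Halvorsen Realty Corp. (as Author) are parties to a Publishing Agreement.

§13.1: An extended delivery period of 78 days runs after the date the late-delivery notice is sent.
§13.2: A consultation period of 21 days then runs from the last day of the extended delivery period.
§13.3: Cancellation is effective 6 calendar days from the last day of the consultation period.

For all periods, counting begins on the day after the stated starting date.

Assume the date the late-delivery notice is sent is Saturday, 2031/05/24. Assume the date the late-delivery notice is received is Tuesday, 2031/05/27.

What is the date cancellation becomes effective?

Adding 78 calendar days to 2031/05/24 gives 2031/08/10, which is the last day of the extended delivery period.
Adding 21 calendar days to 2031/08/10 gives 2031/08/31, which is the last day of the consultation period.
The date cancellation becomes effective: 6 calendar days after 2031/08/31 is 2031/09/06.

2031/09/06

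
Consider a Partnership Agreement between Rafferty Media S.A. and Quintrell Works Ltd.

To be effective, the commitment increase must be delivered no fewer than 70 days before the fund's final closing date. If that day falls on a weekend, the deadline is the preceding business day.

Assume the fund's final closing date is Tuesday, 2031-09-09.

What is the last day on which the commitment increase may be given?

2031-07-01

2031-09-09 minus 70 days is 2031-07-01. That is a Tuesday, so no adjustment is needed.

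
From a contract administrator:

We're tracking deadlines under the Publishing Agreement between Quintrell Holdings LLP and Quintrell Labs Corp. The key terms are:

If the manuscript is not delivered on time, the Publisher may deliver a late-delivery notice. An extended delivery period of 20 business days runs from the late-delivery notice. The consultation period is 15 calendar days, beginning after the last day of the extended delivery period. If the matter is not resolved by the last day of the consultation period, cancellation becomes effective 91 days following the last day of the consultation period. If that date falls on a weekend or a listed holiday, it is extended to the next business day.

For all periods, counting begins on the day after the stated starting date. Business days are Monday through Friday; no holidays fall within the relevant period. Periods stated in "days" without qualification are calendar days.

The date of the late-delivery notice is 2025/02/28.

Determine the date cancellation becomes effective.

From Friday, 2025/02/28, 20 business days (Mar 3, Mar 4, Mar 5, Mar 6, …, Mar 26, Mar 27, Mar 28, skipping weekends) brings us to Friday, 2025/03/28, which is the last day of the extended delivery period.
Adding 15 calendar days to 2025/03/28 gives 2025/04/12, which is the last day of the consultation period.
The date cancellation becomes effective: 2025/04/12 + 91 days = 2025/07/12. That falls on a Saturday, so it rolls to the next business day, Monday, 2025/07/14.

2025/07/14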